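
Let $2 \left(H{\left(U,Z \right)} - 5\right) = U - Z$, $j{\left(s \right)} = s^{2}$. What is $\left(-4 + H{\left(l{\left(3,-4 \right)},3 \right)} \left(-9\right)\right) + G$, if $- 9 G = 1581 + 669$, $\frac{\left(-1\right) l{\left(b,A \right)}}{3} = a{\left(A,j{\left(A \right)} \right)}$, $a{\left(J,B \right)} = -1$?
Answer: $-299$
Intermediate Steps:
$l{\left(b,A \right)} = 3$ ($l{\left(b,A \right)} = \left(-3\right) \left(-1\right) = 3$)
$H{\left(U,Z \right)} = 5 + \frac{U}{2} - \frac{Z}{2}$ ($H{\left(U,Z \right)} = 5 + \frac{U - Z}{2} = 5 + \left(\frac{U}{2} - \frac{Z}{2}\right) = 5 + \frac{U}{2} - \frac{Z}{2}$)
$G = -250$ ($G = - \frac{1581 + 669}{9} = \left(- \frac{1}{9}\right) 2250 = -250$)
$\left(-4 + H{\left(l{\left(3,-4 \right)},3 \right)} \left(-9\right)\right) + G = \left(-4 + \left(5 + \frac{1}{2} \cdot 3 - \frac{3}{2}\right) \left(-9\right)\right) - 250 = \left(-4 + \left(5 + \frac{3}{2} - \frac{3}{2}\right) \left(-9\right)\right) - 250 = \left(-4 + 5 \left(-9\right)\right) - 250 = \left(-4 - 45\right) - 250 = -49 - 250 = -299$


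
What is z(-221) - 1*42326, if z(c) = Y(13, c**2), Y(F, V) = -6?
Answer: -42332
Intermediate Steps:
z(c) = -6
z(-221) - 1*42326 = -6 - 1*42326 = -6 - 42326 = -42332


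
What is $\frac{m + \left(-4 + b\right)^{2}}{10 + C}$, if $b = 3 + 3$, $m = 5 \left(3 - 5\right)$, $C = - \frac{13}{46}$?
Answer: $- \frac{92}{149} \approx -0.61745$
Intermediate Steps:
$C = - \frac{13}{46}$ ($C = \left(-13\right) \frac{1}{46} = - \frac{13}{46} \approx -0.28261$)
$m = -10$ ($m = 5 \left(-2\right) = -10$)
$b = 6$
$\frac{m + \left(-4 + b\right)^{2}}{10 + C} = \frac{-10 + \left(-4 + 6\right)^{2}}{10 - \frac{13}{46}} = \frac{-10 + 2^{2}}{\frac{447}{46}} = \frac{46 \left(-10 + 4\right)}{447} = \frac{46}{447} \left(-6\right) = - \frac{92}{149}$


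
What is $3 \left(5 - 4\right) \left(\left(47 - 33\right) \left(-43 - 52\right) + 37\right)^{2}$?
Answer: $5015547$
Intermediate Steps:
$3 \left(5 - 4\right) \left(\left(47 - 33\right) \left(-43 - 52\right) + 37\right)^{2} = 3 \cdot 1 \left(14 \left(-95\right) + 37\right)^{2} = 3 \left(-1330 + 37\right)^{2} = 3 \left(-1293\right)^{2} = 3 \cdot 1671849 = 5015547$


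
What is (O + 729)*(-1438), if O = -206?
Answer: -752074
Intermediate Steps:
(O + 729)*(-1438) = (-206 + 729)*(-1438) = 523*(-1438) = -752074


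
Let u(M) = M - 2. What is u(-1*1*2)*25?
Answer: -100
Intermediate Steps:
u(M) = -2 + M
u(-1*1*2)*25 = (-2 - 1*1*2)*25 = (-2 - 1*2)*25 = (-2 - 2)*25 = -4*25 = -100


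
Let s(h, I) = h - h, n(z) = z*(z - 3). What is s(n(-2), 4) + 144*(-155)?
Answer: -22320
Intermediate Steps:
n(z) = z*(-3 + z)
s(h, I) = 0
s(n(-2), 4) + 144*(-155) = 0 + 144*(-155) = 0 - 22320 = -22320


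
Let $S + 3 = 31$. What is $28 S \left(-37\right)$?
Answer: $-29008$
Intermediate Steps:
$S = 28$ ($S = -3 + 31 = 28$)
$28 S \left(-37\right) = 28 \cdot 28 \left(-37\right) = 784 \left(-37\right) = -29008$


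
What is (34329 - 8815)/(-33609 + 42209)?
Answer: 12757/4300 ≈ 2.9667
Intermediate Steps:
(34329 - 8815)/(-33609 + 42209) = 25514/8600 = 25514*(1/8600) = 12757/4300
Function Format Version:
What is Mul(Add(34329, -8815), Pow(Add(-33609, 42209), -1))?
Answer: Rational(12757, 4300) ≈ 2.9667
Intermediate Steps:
Mul(Add(34329, -8815), Pow(Add(-33609, 42209), -1)) = Mul(25514, Pow(8600, -1)) = Mul(25514, Rational(1, 8600)) = Rational(12757, 4300)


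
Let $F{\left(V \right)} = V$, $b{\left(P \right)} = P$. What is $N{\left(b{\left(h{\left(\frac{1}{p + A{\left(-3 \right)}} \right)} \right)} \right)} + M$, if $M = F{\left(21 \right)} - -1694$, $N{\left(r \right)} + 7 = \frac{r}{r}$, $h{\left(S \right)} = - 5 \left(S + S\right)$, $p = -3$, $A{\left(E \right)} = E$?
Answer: $1709$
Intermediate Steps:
$h{\left(S \right)} = - 10 S$ ($h{\left(S \right)} = - 5 \cdot 2 S = - 10 S$)
$N{\left(r \right)} = -6$ ($N{\left(r \right)} = -7 + \frac{r}{r} = -7 + 1 = -6$)
$M = 1715$ ($M = 21 - -1694 = 21 + 1694 = 1715$)
$N{\left(b{\left(h{\left(\frac{1}{p + A{\left(-3 \right)}} \right)} \right)} \right)} + M = -6 + 1715 = 1709$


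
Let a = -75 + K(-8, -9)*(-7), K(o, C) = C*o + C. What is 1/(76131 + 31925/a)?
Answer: 516/39251671 ≈ 1.3146e-5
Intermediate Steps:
K(o, C) = C + C*o
a = -516 (a = -75 - 9*(1 - 8)*(-7) = -75 - 9*(-7)*(-7) = -75 + 63*(-7) = -75 - 441 = -516)
1/(76131 + 31925/a) = 1/(76131 + 31925/(-516)) = 1/(76131 + 31925*(-1/516)) = 1/(76131 - 31925/516) = 1/(39251671/516) = 516/39251671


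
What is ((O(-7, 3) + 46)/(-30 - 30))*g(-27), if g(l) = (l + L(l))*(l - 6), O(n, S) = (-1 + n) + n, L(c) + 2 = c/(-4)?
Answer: -30349/80 ≈ -379.36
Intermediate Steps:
L(c) = -2 - c/4 (L(c) = -2 + c/(-4) = -2 + c*(-1/4) = -2 - c/4)
O(n, S) = -1 + 2*n
g(l) = (-6 + l)*(-2 + 3*l/4) (g(l) = (l + (-2 - l/4))*(l - 6) = (-2 + 3*l/4)*(-6 + l) = (-6 + l)*(-2 + 3*l/4))
((O(-7, 3) + 46)/(-30 - 30))*g(-27) = (((-1 + 2*(-7)) + 46)/(-30 - 30))*(12 - 13/2*(-27) + (3/4)*(-27)**2) = (((-1 - 14) + 46)/(-60))*(12 + 351/2 + (3/4)*729) = ((-15 + 46)*(-1/60))*(12 + 351/2 + 2187/4) = (31*(-1/60))*(2937/4) = -31/60*2937/4 = -30349/80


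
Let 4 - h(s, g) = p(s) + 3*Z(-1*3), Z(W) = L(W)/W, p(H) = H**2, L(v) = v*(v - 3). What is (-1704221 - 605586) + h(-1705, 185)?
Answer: -5216810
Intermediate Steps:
L(v) = v*(-3 + v)
Z(W) = -3 + W (Z(W) = (W*(-3 + W))/W = -3 + W)
h(s, g) = 22 - s**2 (h(s, g) = 4 - (s**2 + 3*(-3 - 1*3)) = 4 - (s**2 + 3*(-3 - 3)) = 4 - (s**2 + 3*(-6)) = 4 - (s**2 - 18) = 4 - (-18 + s**2) = 4 + (18 - s**2) = 22 - s**2)
(-1704221 - 605586) + h(-1705, 185) = (-1704221 - 605586) + (22 - 1*(-1705)**2) = -2309807 + (22 - 1*2907025) = -2309807 + (22 - 2907025) = -2309807 - 2907003 = -5216810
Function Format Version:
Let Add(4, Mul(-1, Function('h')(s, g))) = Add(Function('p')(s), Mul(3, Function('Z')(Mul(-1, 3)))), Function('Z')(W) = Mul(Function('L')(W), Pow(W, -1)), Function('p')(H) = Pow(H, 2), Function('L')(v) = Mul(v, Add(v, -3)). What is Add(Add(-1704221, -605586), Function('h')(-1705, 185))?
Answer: -5216810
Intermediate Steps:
Function('L')(v) = Mul(v, Add(-3, v))
Function('Z')(W) = Add(-3, W) (Function('Z')(W) = Mul(Mul(W, Add(-3, W)), Pow(W, -1)) = Add(-3, W))
Function('h')(s, g) = Add(22, Mul(-1, Pow(s, 2))) (Function('h')(s, g) = Add(4, Mul(-1, Add(Pow(s, 2), Mul(3, Add(-3, Mul(-1, 3)))))) = Add(4, Mul(-1, Add(Pow(s, 2), Mul(3, Add(-3, -3))))) = Add(4, Mul(-1, Add(Pow(s, 2), Mul(3, -6)))) = Add(4, Mul(-1, Add(Pow(s, 2), -18))) = Add(4, Mul(-1, Add(-18, Pow(s, 2)))) = Add(4, Add(18, Mul(-1, Pow(s, 2)))) = Add(22, Mul(-1, Pow(s, 2))))
Add(Add(-1704221, -605586), Function('h')(-1705, 185)) = Add(Add(-1704221, -605586), Add(22, Mul(-1, Pow(-1705, 2)))) = Add(-2309807, Add(22, Mul(-1, 2907025))) = Add(-2309807, Add(22, -2907025)) = Add(-2309807, -2907003) = -5216810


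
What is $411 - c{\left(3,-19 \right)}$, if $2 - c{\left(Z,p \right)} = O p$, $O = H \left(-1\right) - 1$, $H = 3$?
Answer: $485$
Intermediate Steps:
$O = -4$ ($O = 3 \left(-1\right) - 1 = -3 - 1 = -4$)
$c{\left(Z,p \right)} = 2 + 4 p$ ($c{\left(Z,p \right)} = 2 - - 4 p = 2 + 4 p$)
$411 - c{\left(3,-19 \right)} = 411 - \left(2 + 4 \left(-19\right)\right) = 411 - \left(2 - 76\right) = 411 - -74 = 411 + 74 = 485$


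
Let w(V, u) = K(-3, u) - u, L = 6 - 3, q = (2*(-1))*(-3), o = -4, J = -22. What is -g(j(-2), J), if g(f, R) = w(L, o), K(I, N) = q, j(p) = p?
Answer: -10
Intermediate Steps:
q = 6 (q = -2*(-3) = 6)
K(I, N) = 6
L = 3
w(V, u) = 6 - u
g(f, R) = 10 (g(f, R) = 6 - 1*(-4) = 6 + 4 = 10)
-g(j(-2), J) = -1*10 = -10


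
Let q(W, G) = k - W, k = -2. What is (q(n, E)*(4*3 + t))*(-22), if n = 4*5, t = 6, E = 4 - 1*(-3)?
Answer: 8712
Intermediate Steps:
E = 7 (E = 4 + 3 = 7)
n = 20
q(W, G) = -2 - W
(q(n, E)*(4*3 + t))*(-22) = ((-2 - 1*20)*(4*3 + 6))*(-22) = ((-2 - 20)*(12 + 6))*(-22) = -22*18*(-22) = -396*(-22) = 8712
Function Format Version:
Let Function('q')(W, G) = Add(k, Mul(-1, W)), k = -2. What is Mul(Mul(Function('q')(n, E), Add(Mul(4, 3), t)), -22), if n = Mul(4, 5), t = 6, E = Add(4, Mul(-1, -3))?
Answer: 8712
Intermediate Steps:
E = 7 (E = Add(4, 3) = 7)
n = 20
Function('q')(W, G) = Add(-2, Mul(-1, W))
Mul(Mul(Function('q')(n, E), Add(Mul(4, 3), t)), -22) = Mul(Mul(Add(-2, Mul(-1, 20)), Add(Mul(4, 3), 6)), -22) = Mul(Mul(Add(-2, -20), Add(12, 6)), -22) = Mul(Mul(-22, 18), -22) = Mul(-396, -22) = 8712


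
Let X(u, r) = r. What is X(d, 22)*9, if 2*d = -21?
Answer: 198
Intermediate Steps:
d = -21/2 (d = (½)*(-21) = -21/2 ≈ -10.500)
X(d, 22)*9 = 22*9 = 198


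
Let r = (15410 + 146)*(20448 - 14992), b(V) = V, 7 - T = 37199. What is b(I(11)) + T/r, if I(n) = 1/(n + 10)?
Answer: 10511563/222793032 ≈ 0.047181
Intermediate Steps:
T = -37192 (T = 7 - 1*37199 = 7 - 37199 = -37192)
I(n) = 1/(10 + n)
r = 84873536 (r = 15556*5456 = 84873536)
b(I(11)) + T/r = 1/(10 + 11) - 37192/84873536 = 1/21 - 37192*1/84873536 = 1/21 - 4649/10609192 = 10511563/222793032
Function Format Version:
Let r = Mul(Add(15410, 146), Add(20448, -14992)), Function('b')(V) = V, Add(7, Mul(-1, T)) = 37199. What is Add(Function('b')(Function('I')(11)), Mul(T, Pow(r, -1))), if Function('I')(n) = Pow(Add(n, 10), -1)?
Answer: Rational(10511563, 222793032) ≈ 0.047181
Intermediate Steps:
T = -37192 (T = Add(7, Mul(-1, 37199)) = Add(7, -37199) = -37192)
Function('I')(n) = Pow(Add(10, n), -1)
r = 84873536 (r = Mul(15556, 5456) = 84873536)
Add(Function('b')(Function('I')(11)), Mul(T, Pow(r, -1))) = Add(Pow(Add(10, 11), -1), Mul(-37192, Pow(84873536, -1))) = Add(Pow(21, -1), Mul(-37192, Rational(1, 84873536))) = Add(Rational(1, 21), Rational(-4649, 10609192)) = Rational(10511563, 222793032)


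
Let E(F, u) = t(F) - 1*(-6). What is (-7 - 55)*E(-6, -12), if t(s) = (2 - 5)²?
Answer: -930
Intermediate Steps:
t(s) = 9 (t(s) = (-3)² = 9)
E(F, u) = 15 (E(F, u) = 9 - 1*(-6) = 9 + 6 = 15)
(-7 - 55)*E(-6, -12) = (-7 - 55)*15 = -62*15 = -930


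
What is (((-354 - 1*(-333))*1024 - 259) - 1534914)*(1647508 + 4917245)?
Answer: -10219200005781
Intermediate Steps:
(((-354 - 1*(-333))*1024 - 259) - 1534914)*(1647508 + 4917245) = (((-354 + 333)*1024 - 259) - 1534914)*6564753 = ((-21*1024 - 259) - 1534914)*6564753 = ((-21504 - 259) - 1534914)*6564753 = (-21763 - 1534914)*6564753 = -1556677*6564753 = -10219200005781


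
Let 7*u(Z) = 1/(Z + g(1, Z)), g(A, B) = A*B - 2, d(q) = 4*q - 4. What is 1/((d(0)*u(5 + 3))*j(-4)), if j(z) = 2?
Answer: -49/4 ≈ -12.250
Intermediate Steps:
d(q) = -4 + 4*q
g(A, B) = -2 + A*B
u(Z) = 1/(7*(-2 + 2*Z)) (u(Z) = 1/(7*(Z + (-2 + 1*Z))) = 1/(7*(Z + (-2 + Z))) = 1/(7*(-2 + 2*Z)))
1/((d(0)*u(5 + 3))*j(-4)) = 1/(((-4 + 4*0)*(1/(14*(-1 + (5 + 3)))))*2) = 1/(((-4 + 0)*(1/(14*(-1 + 8))))*2) = 1/(-2/(7*7)*2) = 1/(-4*1/98*2) = 1/(-2/49*2) = 1/(-4/49) = -49/4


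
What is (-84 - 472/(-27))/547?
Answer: -1796/14769 ≈ -0.12161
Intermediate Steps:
(-84 - 472/(-27))/547 = (-84 - 472*(-1)/27)*(1/547) = (-84 - 1*(-472/27))*(1/547) = (-84 + 472/27)*(1/547) = -1796/27*1/547 = -1796/14769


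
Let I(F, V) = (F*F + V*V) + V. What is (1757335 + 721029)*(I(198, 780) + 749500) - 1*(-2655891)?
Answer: 3464468037667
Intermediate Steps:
I(F, V) = V + F**2 + V**2 (I(F, V) = (F**2 + V**2) + V = V + F**2 + V**2)
(1757335 + 721029)*(I(198, 780) + 749500) - 1*(-2655891) = (1757335 + 721029)*((780 + 198**2 + 780**2) + 749500) - 1*(-2655891) = 2478364*((780 + 39204 + 608400) + 749500) + 2655891 = 2478364*(648384 + 749500) + 2655891 = 2478364*1397884 + 2655891 = 3464465381776 + 2655891 = 3464468037667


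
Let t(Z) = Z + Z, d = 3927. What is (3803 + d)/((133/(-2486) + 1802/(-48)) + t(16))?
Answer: -46120272/33383 ≈ -1381.5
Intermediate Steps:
t(Z) = 2*Z
(3803 + d)/((133/(-2486) + 1802/(-48)) + t(16)) = (3803 + 3927)/((133/(-2486) + 1802/(-48)) + 2*16) = 7730/((133*(-1/2486) + 1802*(-1/48)) + 32) = 7730/((-133/2486 - 901/24) + 32) = 7730/(-1121539/29832 + 32) = 7730/(-166915/29832) = 7730*(-29832/166915) = -46120272/33383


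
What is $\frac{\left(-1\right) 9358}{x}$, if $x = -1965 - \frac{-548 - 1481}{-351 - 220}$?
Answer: $\frac{2671709}{562022} \approx 4.7537$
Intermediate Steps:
$x = - \frac{1124044}{571}$ ($x = -1965 - - \frac{2029}{-571} = -1965 - \left(-2029\right) \left(- \frac{1}{571}\right) = -1965 - \frac{2029}{571} = - \frac{1124044}{571} \approx -1968.6$)
$\frac{\left(-1\right) 9358}{x} = \frac{\left(-1\right) 9358}{- \frac{1124044}{571}} = \left(-9358\right) \left(- \frac{571}{1124044}\right) = \frac{2671709}{562022}$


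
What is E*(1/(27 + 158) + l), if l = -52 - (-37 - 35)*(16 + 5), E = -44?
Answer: -11884444/185 ≈ -64240.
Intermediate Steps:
l = 1460 (l = -52 - (-72)*21 = -52 - 1*(-1512) = -52 + 1512 = 1460)
E*(1/(27 + 158) + l) = -44*(1/(27 + 158) + 1460) = -44*(1/185 + 1460) = -44*270101/185 = -11884444/185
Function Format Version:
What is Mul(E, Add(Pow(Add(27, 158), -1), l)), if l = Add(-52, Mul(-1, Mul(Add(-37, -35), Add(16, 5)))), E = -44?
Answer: Rational(-11884444, 185) ≈ -64240.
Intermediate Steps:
l = 1460 (l = Add(-52, Mul(-1, Mul(-72, 21))) = Add(-52, Mul(-1, -1512)) = Add(-52, 1512) = 1460)
Mul(E, Add(Pow(Add(27, 158), -1), l)) = Mul(-44, Add(Pow(Add(27, 158), -1), 1460)) = Mul(-44, Add(Pow(185, -1), 1460)) = Mul(-44, Add(Rational(1, 185), 1460)) = Mul(-44, Rational(270101, 185)) = Rational(-11884444, 185)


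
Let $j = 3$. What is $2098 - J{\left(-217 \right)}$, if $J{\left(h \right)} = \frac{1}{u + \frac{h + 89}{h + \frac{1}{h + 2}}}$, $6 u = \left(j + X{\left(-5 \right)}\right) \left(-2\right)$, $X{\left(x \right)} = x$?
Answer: $\frac{1921039}{916} \approx 2097.2$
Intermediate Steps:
$u = \frac{2}{3}$ ($u = \frac{\left(3 - 5\right) \left(-2\right)}{6} = \frac{\left(-2\right) \left(-2\right)}{6} = \frac{1}{6} \cdot 4 = \frac{2}{3} \approx 0.66667$)
$J{\left(h \right)} = \frac{1}{\frac{2}{3} + \frac{89 + h}{h + \frac{1}{2 + h}}}$ ($J{\left(h \right)} = \frac{1}{\frac{2}{3} + \frac{h + 89}{h + \frac{1}{h + 2}}} = \frac{1}{\frac{2}{3} + \frac{89 + h}{h + \frac{1}{2 + h}}}$)
$2098 - J{\left(-217 \right)} = 2098 - \frac{3 \left(1 + \left(-217\right)^{2} + 2 \left(-217\right)\right)}{536 + 5 \left(-217\right)^{2} + 277 \left(-217\right)} = 2098 - \frac{3 \left(1 + 47089 - 434\right)}{536 + 5 \cdot 47089 - 60109} = 2098 - 3 \frac{1}{536 + 235445 - 60109} \cdot 46656 = 2098 - 3 \cdot \frac{1}{175872} \cdot 46656 = 2098 - \frac{729}{916} = \frac{1921039}{916}$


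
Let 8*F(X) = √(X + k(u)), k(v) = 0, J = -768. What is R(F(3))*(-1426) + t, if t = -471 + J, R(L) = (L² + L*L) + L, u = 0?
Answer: -21963/16 - 713*√3/4 ≈ -1681.4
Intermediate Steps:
F(X) = √X/8 (F(X) = √(X + 0)/8 = √X/8)
R(L) = L + 2*L² (R(L) = (L² + L²) + L = 2*L² + L = L + 2*L²)
t = -1239 (t = -471 - 768 = -1239)
R(F(3))*(-1426) + t = ((√3/8)*(1 + 2*(√3/8)))*(-1426) - 1239 = ((√3/8)*(1 + √3/4))*(-1426) - 1239 = (√3*(1 + √3/4)/8)*(-1426) - 1239 = -713*√3*(1 + √3/4)/4 - 1239 = -1239 - 713*√3*(1 + √3/4)/4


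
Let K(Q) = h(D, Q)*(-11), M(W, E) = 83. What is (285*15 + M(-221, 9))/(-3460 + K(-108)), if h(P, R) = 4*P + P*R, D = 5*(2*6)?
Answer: 2179/32590 ≈ 0.066861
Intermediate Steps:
D = 60 (D = 5*12 = 60)
K(Q) = -2640 - 660*Q (K(Q) = (60*(4 + Q))*(-11) = (240 + 60*Q)*(-11) = -2640 - 660*Q)
(285*15 + M(-221, 9))/(-3460 + K(-108)) = (285*15 + 83)/(-3460 + (-2640 - 660*(-108))) = (4275 + 83)/(-3460 + (-2640 + 71280)) = 4358/(-3460 + 68640) = 4358/65180 = 4358*(1/65180) = 2179/32590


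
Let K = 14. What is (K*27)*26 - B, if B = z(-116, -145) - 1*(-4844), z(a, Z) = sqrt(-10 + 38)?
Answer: 4984 - 2*sqrt(7) ≈ 4978.7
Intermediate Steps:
z(a, Z) = 2*sqrt(7) (z(a, Z) = sqrt(28) = 2*sqrt(7))
B = 4844 + 2*sqrt(7) (B = 2*sqrt(7) - 1*(-4844) = 2*sqrt(7) + 4844 = 4844 + 2*sqrt(7) ≈ 4849.3)
(K*27)*26 - B = (14*27)*26 - (4844 + 2*sqrt(7)) = 378*26 + (-4844 - 2*sqrt(7)) = 9828 + (-4844 - 2*sqrt(7)) = 4984 - 2*sqrt(7)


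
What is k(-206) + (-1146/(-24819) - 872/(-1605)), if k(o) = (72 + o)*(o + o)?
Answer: 733068760486/13278165 ≈ 55209.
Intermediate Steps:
k(o) = 2*o*(72 + o) (k(o) = (72 + o)*(2*o) = 2*o*(72 + o))
k(-206) + (-1146/(-24819) - 872/(-1605)) = 2*(-206)*(72 - 206) + (-1146/(-24819) - 872/(-1605)) = 2*(-206)*(-134) + (-1146*(-1/24819) - 872*(-1/1605)) = 55208 + (382/8273 + 872/1605) = 55208 + 7827166/13278165 = 733068760486/13278165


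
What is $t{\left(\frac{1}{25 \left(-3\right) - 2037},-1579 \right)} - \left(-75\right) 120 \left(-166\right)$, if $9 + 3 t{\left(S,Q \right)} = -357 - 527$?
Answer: $- \frac{4482893}{3} \approx -1.4943 \cdot 10^{6}$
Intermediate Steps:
$t{\left(S,Q \right)} = - \frac{893}{3}$ ($t{\left(S,Q \right)} = -3 + \frac{-357 - 527}{3} = -3 + \frac{1}{3} \left(-884\right) = -3 - \frac{884}{3} = - \frac{893}{3}$)
$t{\left(\frac{1}{25 \left(-3\right) - 2037},-1579 \right)} - \left(-75\right) 120 \left(-166\right) = - \frac{893}{3} - \left(-75\right) 120 \left(-166\right) = - \frac{893}{3} - \left(-9000\right) \left(-166\right) = - \frac{893}{3} - 1494000 = - \frac{4482893}{3}$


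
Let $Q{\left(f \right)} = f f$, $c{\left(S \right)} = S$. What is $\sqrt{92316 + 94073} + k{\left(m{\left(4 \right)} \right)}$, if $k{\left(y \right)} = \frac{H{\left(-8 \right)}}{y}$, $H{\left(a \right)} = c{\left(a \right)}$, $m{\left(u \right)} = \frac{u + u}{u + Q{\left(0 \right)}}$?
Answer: $-4 + \sqrt{186389} \approx 427.73$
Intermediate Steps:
$Q{\left(f \right)} = f^{2}$
$m{\left(u \right)} = 2$ ($m{\left(u \right)} = \frac{u + u}{u + 0^{2}} = \frac{2 u}{u + 0} = \frac{2 u}{u} = 2$)
$H{\left(a \right)} = a$
$k{\left(y \right)} = - \frac{8}{y}$
$\sqrt{92316 + 94073} + k{\left(m{\left(4 \right)} \right)} = \sqrt{92316 + 94073} - \frac{8}{2} = \sqrt{186389} - 4 = -4 + \sqrt{186389}$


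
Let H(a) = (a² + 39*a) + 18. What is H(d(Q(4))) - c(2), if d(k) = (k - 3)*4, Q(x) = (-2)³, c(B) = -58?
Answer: 296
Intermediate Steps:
Q(x) = -8
d(k) = -12 + 4*k (d(k) = (-3 + k)*4 = -12 + 4*k)
H(a) = 18 + a² + 39*a
H(d(Q(4))) - c(2) = (18 + (-12 + 4*(-8))² + 39*(-12 + 4*(-8))) - 1*(-58) = (18 + (-12 - 32)² + 39*(-12 - 32)) + 58 = (18 + (-44)² + 39*(-44)) + 58 = (18 + 1936 - 1716) + 58 = 238 + 58 = 296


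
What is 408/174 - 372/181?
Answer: 1520/5249 ≈ 0.28958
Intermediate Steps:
408/174 - 372/181 = 408*(1/174) - 372*1/181 = 68/29 - 372/181 = 1520/5249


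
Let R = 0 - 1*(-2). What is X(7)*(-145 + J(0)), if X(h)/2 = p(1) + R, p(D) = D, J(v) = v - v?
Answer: -870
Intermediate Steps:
R = 2 (R = 0 + 2 = 2)
J(v) = 0
X(h) = 6 (X(h) = 2*(1 + 2) = 2*3 = 6)
X(7)*(-145 + J(0)) = 6*(-145 + 0) = 6*(-145) = -870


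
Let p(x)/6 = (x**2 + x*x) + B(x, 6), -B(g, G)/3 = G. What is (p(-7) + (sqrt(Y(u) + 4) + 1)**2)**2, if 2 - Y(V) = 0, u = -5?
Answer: 237193 + 1948*sqrt(6) ≈ 2.4196e+5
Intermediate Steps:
B(g, G) = -3*G
Y(V) = 2 (Y(V) = 2 - 1*0 = 2 + 0 = 2)
p(x) = -108 + 12*x**2 (p(x) = 6*((x**2 + x*x) - 3*6) = 6*((x**2 + x**2) - 18) = 6*(2*x**2 - 18) = 6*(-18 + 2*x**2) = -108 + 12*x**2)
(p(-7) + (sqrt(Y(u) + 4) + 1)**2)**2 = ((-108 + 12*(-7)**2) + (sqrt(2 + 4) + 1)**2)**2 = ((-108 + 12*49) + (sqrt(6) + 1)**2)**2 = ((-108 + 588) + (1 + sqrt(6))**2)**2 = (480 + (1 + sqrt(6))**2)**2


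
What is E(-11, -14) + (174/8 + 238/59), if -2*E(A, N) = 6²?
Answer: 1837/236 ≈ 7.7839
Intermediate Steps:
E(A, N) = -18 (E(A, N) = -½*6² = -½*36 = -18)
E(-11, -14) + (174/8 + 238/59) = -18 + (174/8 + 238/59) = -18 + (174*(⅛) + 238*(1/59)) = -18 + (87/4 + 238/59) = -18 + 6085/236 = 1837/236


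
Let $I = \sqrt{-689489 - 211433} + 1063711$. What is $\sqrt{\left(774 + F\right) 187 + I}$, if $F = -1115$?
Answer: $\sqrt{999944 + i \sqrt{900922}} \approx 999.97 + 0.475 i$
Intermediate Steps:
$I = 1063711 + i \sqrt{900922}$ ($I = \sqrt{-900922} + 1063711 = i \sqrt{900922} + 1063711 = 1063711 + i \sqrt{900922} \approx 1.0637 \cdot 10^{6} + 949.17 i$)
$\sqrt{\left(774 + F\right) 187 + I} = \sqrt{\left(774 - 1115\right) 187 + \left(1063711 + i \sqrt{900922}\right)} = \sqrt{\left(-341\right) 187 + \left(1063711 + i \sqrt{900922}\right)} = \sqrt{-63767 + \left(1063711 + i \sqrt{900922}\right)} = \sqrt{999944 + i \sqrt{900922}}$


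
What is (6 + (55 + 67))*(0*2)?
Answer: 0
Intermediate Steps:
(6 + (55 + 67))*(0*2) = (6 + 122)*0 = 128*0 = 0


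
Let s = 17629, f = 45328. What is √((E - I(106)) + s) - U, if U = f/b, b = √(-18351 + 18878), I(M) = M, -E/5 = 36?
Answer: 3*√1927 - 45328*√527/527 ≈ -1842.8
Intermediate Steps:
E = -180 (E = -5*36 = -180)
b = √527 ≈ 22.956
U = 45328*√527/527 (U = 45328/(√527) = 45328*(√527/527) = 45328*√527/527 ≈ 1974.5)
√((E - I(106)) + s) - U = √((-180 - 1*106) + 17629) - 45328*√527/527 = √((-180 - 106) + 17629) - 45328*√527/527 = √(-286 + 17629) - 45328*√527/527 = √17343 - 45328*√527/527 = 3*√1927 - 45328*√527/527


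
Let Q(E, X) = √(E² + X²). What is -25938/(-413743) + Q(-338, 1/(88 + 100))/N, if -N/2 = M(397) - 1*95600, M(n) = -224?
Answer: 2358/37613 + √4037839937/36029824 ≈ 0.064455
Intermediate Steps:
N = 191648 (N = -2*(-224 - 1*95600) = -2*(-224 - 95600) = -2*(-95824) = 191648)
-25938/(-413743) + Q(-338, 1/(88 + 100))/N = -25938/(-413743) + √((-338)² + (1/(88 + 100))²)/191648 = -25938*(-1/413743) + √(114244 + (1/188)²)*(1/191648) = 2358/37613 + √(114244 + (1/188)²)*(1/191648) = 2358/37613 + √(114244 + 1/35344)*(1/191648) = 2358/37613 + √(4037839937/35344)*(1/191648) = 2358/37613 + (√4037839937/188)*(1/191648) = 2358/37613 + √4037839937/36029824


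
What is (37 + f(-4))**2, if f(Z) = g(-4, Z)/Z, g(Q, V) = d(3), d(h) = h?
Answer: 21025/16 ≈ 1314.1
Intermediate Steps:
g(Q, V) = 3
f(Z) = 3/Z
(37 + f(-4))**2 = (37 + 3/(-4))**2 = (37 + 3*(-1/4))**2 = (37 - 3/4)**2 = (145/4)**2 = 21025/16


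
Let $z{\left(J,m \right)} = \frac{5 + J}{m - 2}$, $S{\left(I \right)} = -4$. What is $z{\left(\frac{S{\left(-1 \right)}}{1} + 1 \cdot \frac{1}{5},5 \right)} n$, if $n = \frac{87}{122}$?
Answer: $\frac{87}{305} \approx 0.28525$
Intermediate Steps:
$n = \frac{87}{122}$ ($n = 87 \cdot \frac{1}{122} = \frac{87}{122} \approx 0.71311$)
$z{\left(J,m \right)} = \frac{5 + J}{-2 + m}$
$z{\left(\frac{S{\left(-1 \right)}}{1} + 1 \cdot \frac{1}{5},5 \right)} n = \frac{5 + \left(- \frac{4}{1} + 1 \cdot \frac{1}{5}\right)}{-2 + 5} \cdot \frac{87}{122} = \frac{5 + \left(\left(-4\right) 1 + 1 \cdot \frac{1}{5}\right)}{3} \cdot \frac{87}{122} = \frac{5 + \left(-4 + \frac{1}{5}\right)}{3} \cdot \frac{87}{122} = \frac{5 - \frac{19}{5}}{3} \cdot \frac{87}{122} = \frac{1}{3} \cdot \frac{6}{5} \cdot \frac{87}{122} = \frac{2}{5} \cdot \frac{87}{122} = \frac{87}{305}$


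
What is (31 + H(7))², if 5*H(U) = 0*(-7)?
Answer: 961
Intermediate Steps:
H(U) = 0 (H(U) = (0*(-7))/5 = (⅕)*0 = 0)
(31 + H(7))² = (31 + 0)² = 31² = 961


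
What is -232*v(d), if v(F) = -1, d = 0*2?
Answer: 232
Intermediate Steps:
d = 0
-232*v(d) = -232*(-1) = 232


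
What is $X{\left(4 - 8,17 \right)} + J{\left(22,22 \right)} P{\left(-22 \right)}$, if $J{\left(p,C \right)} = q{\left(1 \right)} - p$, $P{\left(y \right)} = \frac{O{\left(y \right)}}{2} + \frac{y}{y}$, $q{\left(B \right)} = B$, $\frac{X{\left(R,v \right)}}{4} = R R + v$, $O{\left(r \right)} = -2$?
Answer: $132$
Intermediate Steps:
$X{\left(R,v \right)} = 4 v + 4 R^{2}$ ($X{\left(R,v \right)} = 4 \left(R R + v\right) = 4 \left(R^{2} + v\right) = 4 \left(v + R^{2}\right) = 4 v + 4 R^{2}$)
$P{\left(y \right)} = 0$ ($P{\left(y \right)} = - \frac{2}{2} + \frac{y}{y} = \left(-2\right) \frac{1}{2} + 1 = -1 + 1 = 0$)
$J{\left(p,C \right)} = 1 - p$
$X{\left(4 - 8,17 \right)} + J{\left(22,22 \right)} P{\left(-22 \right)} = \left(4 \cdot 17 + 4 \left(4 - 8\right)^{2}\right) + \left(1 - 22\right) 0 = \left(68 + 4 \left(4 - 8\right)^{2}\right) + \left(1 - 22\right) 0 = \left(68 + 4 \left(-4\right)^{2}\right) - 0 = \left(68 + 4 \cdot 16\right) + 0 = \left(68 + 64\right) + 0 = 132 + 0 = 132$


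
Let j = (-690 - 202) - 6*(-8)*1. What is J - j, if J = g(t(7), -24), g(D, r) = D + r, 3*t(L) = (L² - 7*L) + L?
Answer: 2467/3 ≈ 822.33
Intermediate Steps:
t(L) = -2*L + L²/3 (t(L) = ((L² - 7*L) + L)/3 = (L² - 6*L)/3 = -2*L + L²/3)
j = -844 (j = -892 + 48*1 = -892 + 48 = -844)
J = -65/3 (J = (⅓)*7*(-6 + 7) - 24 = (⅓)*7*1 - 24 = 7/3 - 24 = -65/3 ≈ -21.667)
J - j = -65/3 - 1*(-844) = -65/3 + 844 = 2467/3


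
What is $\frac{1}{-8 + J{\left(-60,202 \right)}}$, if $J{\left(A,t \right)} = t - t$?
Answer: $- \frac{1}{8} \approx -0.125$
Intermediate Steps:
$J{\left(A,t \right)} = 0$
$\frac{1}{-8 + J{\left(-60,202 \right)}} = \frac{1}{-8 + 0} = \frac{1}{-8} = - \frac{1}{8}$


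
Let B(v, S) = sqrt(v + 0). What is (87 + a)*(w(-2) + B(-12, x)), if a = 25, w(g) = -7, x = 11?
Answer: -784 + 224*I*sqrt(3) ≈ -784.0 + 387.98*I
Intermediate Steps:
B(v, S) = sqrt(v)
(87 + a)*(w(-2) + B(-12, x)) = (87 + 25)*(-7 + sqrt(-12)) = 112*(-7 + 2*I*sqrt(3)) = -784 + 224*I*sqrt(3)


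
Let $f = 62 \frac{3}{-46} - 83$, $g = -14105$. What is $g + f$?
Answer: $- \frac{326417}{23} \approx -14192.0$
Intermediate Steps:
$f = - \frac{2002}{23}$ ($f = 62 \cdot 3 \left(- \frac{1}{46}\right) - 83 = 62 \left(- \frac{3}{46}\right) - 83 = - \frac{93}{23} - 83 = - \frac{2002}{23} \approx -87.043$)
$g + f = -14105 - \frac{2002}{23} = - \frac{326417}{23}$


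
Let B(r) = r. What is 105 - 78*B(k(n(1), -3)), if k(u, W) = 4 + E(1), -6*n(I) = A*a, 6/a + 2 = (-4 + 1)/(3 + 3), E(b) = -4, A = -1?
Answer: 105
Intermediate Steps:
a = -12/5 (a = 6/(-2 + (-4 + 1)/(3 + 3)) = 6/(-2 - 3/6) = 6/(-2 - 3*⅙) = 6/(-2 - ½) = 6/(-5/2) = 6*(-⅖) = -12/5 ≈ -2.4000)
n(I) = -⅖ (n(I) = -(-1)*(-12)/(6*5) = -⅙*12/5 = -⅖)
k(u, W) = 0 (k(u, W) = 4 - 4 = 0)
105 - 78*B(k(n(1), -3)) = 105 - 78*0 = 105 + 0 = 105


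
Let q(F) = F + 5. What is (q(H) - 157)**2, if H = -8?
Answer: 25600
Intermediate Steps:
q(F) = 5 + F
(q(H) - 157)**2 = ((5 - 8) - 157)**2 = (-3 - 157)**2 = (-160)**2 = 25600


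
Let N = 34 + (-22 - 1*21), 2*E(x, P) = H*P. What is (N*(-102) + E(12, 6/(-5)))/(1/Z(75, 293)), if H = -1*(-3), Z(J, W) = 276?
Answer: 1264356/5 ≈ 2.5287e+5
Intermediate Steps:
H = 3
E(x, P) = 3*P/2 (E(x, P) = (3*P)/2 = 3*P/2)
N = -9 (N = 34 + (-22 - 21) = 34 - 43 = -9)
(N*(-102) + E(12, 6/(-5)))/(1/Z(75, 293)) = (-9*(-102) + 3*(6/(-5))/2)/(1/276) = (918 + 3*(6*(-⅕))/2)/(1/276) = (918 + (3/2)*(-6/5))*276 = (918 - 9/5)*276 = (4581/5)*276 = 1264356/5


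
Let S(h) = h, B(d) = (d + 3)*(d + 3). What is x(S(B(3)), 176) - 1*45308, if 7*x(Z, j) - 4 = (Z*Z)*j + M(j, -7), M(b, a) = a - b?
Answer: -89239/7 ≈ -12748.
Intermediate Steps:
B(d) = (3 + d)² (B(d) = (3 + d)*(3 + d) = (3 + d)²)
x(Z, j) = -3/7 - j/7 + j*Z²/7 (x(Z, j) = 4/7 + ((Z*Z)*j + (-7 - j))/7 = 4/7 + (Z²*j + (-7 - j))/7 = 4/7 + (j*Z² + (-7 - j))/7 = 4/7 + (-7 - j + j*Z²)/7 = 4/7 + (-1 - j/7 + j*Z²/7) = -3/7 - j/7 + j*Z²/7)
x(S(B(3)), 176) - 1*45308 = (-3/7 - ⅐*176 + (⅐)*176*((3 + 3)²)²) - 1*45308 = (-3/7 - 176/7 + (⅐)*176*(6²)²) - 45308 = (-3/7 - 176/7 + (⅐)*176*36²) - 45308 = (-3/7 - 176/7 + (⅐)*176*1296) - 45308 = (-3/7 - 176/7 + 228096/7) - 45308 = 227917/7 - 45308 = -89239/7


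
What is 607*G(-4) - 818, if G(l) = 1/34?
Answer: -27205/34 ≈ -800.15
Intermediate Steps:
G(l) = 1/34
607*G(-4) - 818 = 607*(1/34) - 818 = 607/34 - 818 = -27205/34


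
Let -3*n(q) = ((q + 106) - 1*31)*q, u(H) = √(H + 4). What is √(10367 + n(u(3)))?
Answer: √(93282 - 225*√7)/3 ≈ 101.48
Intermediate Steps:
u(H) = √(4 + H)
n(q) = -q*(75 + q)/3 (n(q) = -((q + 106) - 1*31)*q/3 = -((106 + q) - 31)*q/3 = -(75 + q)*q/3 = -q*(75 + q)/3)
√(10367 + n(u(3))) = √(10367 - √(4 + 3)*(75 + √(4 + 3))/3) = √(10367 - √7*(75 + √7)/3)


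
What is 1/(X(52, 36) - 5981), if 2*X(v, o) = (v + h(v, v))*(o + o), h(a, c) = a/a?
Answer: -1/4073 ≈ -0.00024552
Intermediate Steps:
h(a, c) = 1
X(v, o) = o*(1 + v) (X(v, o) = ((v + 1)*(o + o))/2 = ((1 + v)*(2*o))/2 = (2*o*(1 + v))/2 = o*(1 + v))
1/(X(52, 36) - 5981) = 1/(36*(1 + 52) - 5981) = 1/(36*53 - 5981) = 1/(1908 - 5981) = 1/(-4073) = -1/4073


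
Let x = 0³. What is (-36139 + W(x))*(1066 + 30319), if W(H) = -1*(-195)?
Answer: -1128102440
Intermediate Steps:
x = 0
W(H) = 195
(-36139 + W(x))*(1066 + 30319) = (-36139 + 195)*(1066 + 30319) = -35944*31385 = -1128102440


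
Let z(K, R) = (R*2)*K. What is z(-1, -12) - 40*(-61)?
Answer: 2464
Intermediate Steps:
z(K, R) = 2*K*R (z(K, R) = (2*R)*K = 2*K*R)
z(-1, -12) - 40*(-61) = 2*(-1)*(-12) - 40*(-61) = 24 + 2440 = 2464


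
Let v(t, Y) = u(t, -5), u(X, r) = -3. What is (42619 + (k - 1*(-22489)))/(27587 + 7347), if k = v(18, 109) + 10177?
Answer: 37641/17467 ≈ 2.1550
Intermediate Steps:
v(t, Y) = -3
k = 10174 (k = -3 + 10177 = 10174)
(42619 + (k - 1*(-22489)))/(27587 + 7347) = (42619 + (10174 - 1*(-22489)))/(27587 + 7347) = (42619 + (10174 + 22489))/34934 = (42619 + 32663)*(1/34934) = 75282*(1/34934) = 37641/17467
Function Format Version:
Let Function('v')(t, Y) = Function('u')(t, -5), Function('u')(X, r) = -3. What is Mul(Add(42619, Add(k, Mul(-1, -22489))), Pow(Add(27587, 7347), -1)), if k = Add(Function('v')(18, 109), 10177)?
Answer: Rational(37641, 17467) ≈ 2.1550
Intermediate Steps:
Function('v')(t, Y) = -3
k = 10174 (k = Add(-3, 10177) = 10174)
Mul(Add(42619, Add(k, Mul(-1, -22489))), Pow(Add(27587, 7347), -1)) = Mul(Add(42619, Add(10174, Mul(-1, -22489))), Pow(Add(27587, 7347), -1)) = Mul(Add(42619, Add(10174, 22489)), Pow(34934, -1)) = Mul(Add(42619, 32663), Rational(1, 34934)) = Mul(75282, Rational(1, 34934)) = Rational(37641, 17467)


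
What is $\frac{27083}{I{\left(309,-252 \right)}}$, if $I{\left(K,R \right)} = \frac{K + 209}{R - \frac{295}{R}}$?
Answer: $- \frac{244555621}{18648} \approx -13114.0$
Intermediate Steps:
$I{\left(K,R \right)} = \frac{209 + K}{R - \frac{295}{R}}$
$\frac{27083}{I{\left(309,-252 \right)}} = \frac{27083}{\left(-252\right) \frac{1}{-295 + \left(-252\right)^{2}} \left(209 + 309\right)} = \frac{27083}{\left(-252\right) \frac{1}{-295 + 63504} \cdot 518} = \frac{27083}{\left(-252\right) \frac{1}{63209} \cdot 518} = \frac{27083}{- \frac{130536}{63209}} = 27083 \left(- \frac{63209}{130536}\right) = - \frac{244555621}{18648}$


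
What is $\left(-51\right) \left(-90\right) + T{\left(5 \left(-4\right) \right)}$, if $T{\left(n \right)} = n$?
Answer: $4570$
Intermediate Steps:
$\left(-51\right) \left(-90\right) + T{\left(5 \left(-4\right) \right)} = \left(-51\right) \left(-90\right) + 5 \left(-4\right) = 4590 - 20 = 4570$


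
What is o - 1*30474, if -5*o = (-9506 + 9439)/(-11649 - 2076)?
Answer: -2091278317/68625 ≈ -30474.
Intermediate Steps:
o = -67/68625 (o = -(-9506 + 9439)/(5*(-11649 - 2076)) = -(-67)/(5*(-13725)) = -(-67)*(-1)/(5*13725) = -⅕*67/13725 = -67/68625 ≈ -0.00097632)
o - 1*30474 = -67/68625 - 1*30474 = -67/68625 - 30474 = -2091278317/68625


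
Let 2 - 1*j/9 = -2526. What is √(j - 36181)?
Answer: I*√13429 ≈ 115.88*I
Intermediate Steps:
j = 22752 (j = 18 - 9*(-2526) = 18 + 22734 = 22752)
√(j - 36181) = √(22752 - 36181) = √(-13429) = I*√13429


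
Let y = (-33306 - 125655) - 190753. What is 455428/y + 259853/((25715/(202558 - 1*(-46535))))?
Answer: 11318061685353443/4496447755 ≈ 2.5171e+6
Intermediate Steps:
y = -349714 (y = -158961 - 190753 = -349714)
455428/y + 259853/((25715/(202558 - 1*(-46535)))) = 455428/(-349714) + 259853/((25715/(202558 - 1*(-46535)))) = 455428*(-1/349714) + 259853/((25715/(202558 + 46535))) = -227714/174857 + 259853/((25715/249093)) = -227714/174857 + 259853/((25715*(1/249093))) = -227714/174857 + 259853/(25715/249093) = -227714/174857 + 259853*(249093/25715) = -227714/174857 + 64727563329/25715 = 11318061685353443/4496447755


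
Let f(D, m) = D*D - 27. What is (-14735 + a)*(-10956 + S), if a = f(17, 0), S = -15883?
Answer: 388440847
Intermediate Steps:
f(D, m) = -27 + D² (f(D, m) = D² - 27 = -27 + D²)
a = 262 (a = -27 + 17² = -27 + 289 = 262)
(-14735 + a)*(-10956 + S) = (-14735 + 262)*(-10956 - 15883) = -14473*(-26839) = 388440847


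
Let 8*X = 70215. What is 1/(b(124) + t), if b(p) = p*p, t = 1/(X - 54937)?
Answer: 369281/5678064648 ≈ 6.5036e-5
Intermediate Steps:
X = 70215/8 (X = (1/8)*70215 = 70215/8 ≈ 8776.9)
t = -8/369281 (t = 1/(70215/8 - 54937) = 1/(-369281/8) = -8/369281 ≈ -2.1664e-5)
b(p) = p**2
1/(b(124) + t) = 1/(124**2 - 8/369281) = 1/(15376 - 8/369281) = 1/(5678064648/369281) = 369281/5678064648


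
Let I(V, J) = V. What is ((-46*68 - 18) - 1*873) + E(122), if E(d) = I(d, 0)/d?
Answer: -4018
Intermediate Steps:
E(d) = 1 (E(d) = d/d = 1)
((-46*68 - 18) - 1*873) + E(122) = ((-46*68 - 18) - 1*873) + 1 = ((-3128 - 18) - 873) + 1 = (-3146 - 873) + 1 = -4019 + 1 = -4018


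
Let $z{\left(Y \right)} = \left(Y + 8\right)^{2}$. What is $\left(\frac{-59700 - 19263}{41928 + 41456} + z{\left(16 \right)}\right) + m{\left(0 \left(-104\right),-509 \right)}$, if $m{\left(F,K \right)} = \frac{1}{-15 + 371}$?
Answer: $\frac{4267590515}{7421176} \approx 575.06$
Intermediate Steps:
$m{\left(F,K \right)} = \frac{1}{356}$
$z{\left(Y \right)} = \left(8 + Y\right)^{2}$
$\left(\frac{-59700 - 19263}{41928 + 41456} + z{\left(16 \right)}\right) + m{\left(0 \left(-104\right),-509 \right)} = \left(\frac{-59700 - 19263}{41928 + 41456} + \left(8 + 16\right)^{2}\right) + \frac{1}{356} = \left(- \frac{78963}{83384} + 24^{2}\right) + \frac{1}{356} = \left(\left(-78963\right) \frac{1}{83384} + 576\right) + \frac{1}{356} = \left(- \frac{78963}{83384} + 576\right) + \frac{1}{356} = \frac{47950221}{83384} + \frac{1}{356} = \frac{4267590515}{7421176}$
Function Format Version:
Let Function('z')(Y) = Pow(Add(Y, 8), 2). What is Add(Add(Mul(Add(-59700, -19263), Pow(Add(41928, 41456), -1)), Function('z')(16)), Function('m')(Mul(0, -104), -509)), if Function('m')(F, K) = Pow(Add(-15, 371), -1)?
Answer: Rational(4267590515, 7421176) ≈ 575.06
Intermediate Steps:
Function('m')(F, K) = Rational(1, 356) (Function('m')(F, K) = Pow(356, -1) = Rational(1, 356))
Function('z')(Y) = Pow(Add(8, Y), 2)
Add(Add(Mul(Add(-59700, -19263), Pow(Add(41928, 41456), -1)), Function('z')(16)), Function('m')(Mul(0, -104), -509)) = Add(Add(Mul(Add(-59700, -19263), Pow(Add(41928, 41456), -1)), Pow(Add(8, 16), 2)), Rational(1, 356)) = Add(Add(Mul(-78963, Pow(83384, -1)), Pow(24, 2)), Rational(1, 356)) = Add(Add(Mul(-78963, Rational(1, 83384)), 576), Rational(1, 356)) = Add(Add(Rational(-78963, 83384), 576), Rational(1, 356)) = Add(Rational(47950221, 83384), Rational(1, 356)) = Rational(4267590515, 7421176)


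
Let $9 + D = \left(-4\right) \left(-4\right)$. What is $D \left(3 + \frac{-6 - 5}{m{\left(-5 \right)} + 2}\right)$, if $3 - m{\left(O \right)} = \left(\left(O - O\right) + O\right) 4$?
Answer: $\frac{448}{25} \approx 17.92$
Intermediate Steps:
$m{\left(O \right)} = 3 - 4 O$ ($m{\left(O \right)} = 3 - \left(\left(O - O\right) + O\right) 4 = 3 - \left(0 + O\right) 4 = 3 - O 4 = 3 - 4 O$)
$D = 7$ ($D = -9 - -16 = -9 + 16 = 7$)
$D \left(3 + \frac{-6 - 5}{m{\left(-5 \right)} + 2}\right) = 7 \left(3 + \frac{-6 - 5}{\left(3 - -20\right) + 2}\right) = 7 \left(3 - \frac{11}{\left(3 + 20\right) + 2}\right) = 7 \left(3 - \frac{11}{23 + 2}\right) = 7 \left(3 - \frac{11}{25}\right) = 7 \cdot \frac{64}{25} = \frac{448}{25}$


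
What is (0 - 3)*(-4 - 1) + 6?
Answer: 21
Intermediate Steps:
(0 - 3)*(-4 - 1) + 6 = -3*(-5) + 6 = 15 + 6 = 21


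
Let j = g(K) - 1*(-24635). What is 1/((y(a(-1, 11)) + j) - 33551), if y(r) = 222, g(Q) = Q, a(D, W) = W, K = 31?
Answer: -1/8663 ≈ -0.00011543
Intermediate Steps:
j = 24666 (j = 31 - 1*(-24635) = 31 + 24635 = 24666)
1/((y(a(-1, 11)) + j) - 33551) = 1/((222 + 24666) - 33551) = 1/(24888 - 33551) = 1/(-8663) = -1/8663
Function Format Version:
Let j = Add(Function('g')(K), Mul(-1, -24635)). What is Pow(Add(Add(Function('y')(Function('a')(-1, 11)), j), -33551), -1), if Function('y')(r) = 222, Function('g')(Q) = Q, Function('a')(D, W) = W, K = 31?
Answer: Rational(-1, 8663) ≈ -0.00011543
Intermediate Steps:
j = 24666 (j = Add(31, Mul(-1, -24635)) = Add(31, 24635) = 24666)
Pow(Add(Add(Function('y')(Function('a')(-1, 11)), j), -33551), -1) = Pow(Add(Add(222, 24666), -33551), -1) = Pow(Add(24888, -33551), -1) = Pow(-8663, -1) = Rational(-1, 8663)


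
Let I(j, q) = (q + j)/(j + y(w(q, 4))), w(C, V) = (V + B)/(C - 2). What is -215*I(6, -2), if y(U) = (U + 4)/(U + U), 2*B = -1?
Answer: -12040/59 ≈ -204.07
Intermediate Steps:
B = -½ (B = (½)*(-1) = -½ ≈ -0.50000)
w(C, V) = (-½ + V)/(-2 + C) (w(C, V) = (V - ½)/(C - 2) = (-½ + V)/(-2 + C))
y(U) = (4 + U)/(2*U) (y(U) = (4 + U)/((2*U)) = (4 + U)*(1/(2*U)) = (4 + U)/(2*U))
I(j, q) = (j + q)/(j + (4 + 7/(2*(-2 + q)))*(-4/7 + 2*q/7)/2) (I(j, q) = (q + j)/(j + (4 + (-½ + 4)/(-2 + q))/(2*(((-½ + 4)/(-2 + q))))) = (j + q)/(j + (4 + (7/2)/(-2 + q))/(2*(((7/2)/(-2 + q))))) = (j + q)/(j + (4 + 7/(2*(-2 + q)))/(2*((7/(2*(-2 + q)))))) = (j + q)/(j + (-4/7 + 2*q/7)*(4 + 7/(2*(-2 + q)))/2) = (j + q)/(j + (4 + 7/(2*(-2 + q)))*(-4/7 + 2*q/7)/2))
-215*I(6, -2) = -3010*(6 - 2)/(-9 + 8*(-2) + 14*6) = -3010*4/(-9 - 16 + 84) = -3010*4/59 = -215*56/59 = -12040/59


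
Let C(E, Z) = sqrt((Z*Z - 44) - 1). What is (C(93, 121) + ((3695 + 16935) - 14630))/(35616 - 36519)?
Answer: -2000/301 - 2*sqrt(3649)/903 ≈ -6.7783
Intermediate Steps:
C(E, Z) = sqrt(-45 + Z**2) (C(E, Z) = sqrt((Z**2 - 44) - 1) = sqrt((-44 + Z**2) - 1) = sqrt(-45 + Z**2))
(C(93, 121) + ((3695 + 16935) - 14630))/(35616 - 36519) = (sqrt(-45 + 121**2) + ((3695 + 16935) - 14630))/(35616 - 36519) = (sqrt(-45 + 14641) + (20630 - 14630))/(-903) = (sqrt(14596) + 6000)*(-1/903) = (2*sqrt(3649) + 6000)*(-1/903) = (6000 + 2*sqrt(3649))*(-1/903) = -2000/301 - 2*sqrt(3649)/903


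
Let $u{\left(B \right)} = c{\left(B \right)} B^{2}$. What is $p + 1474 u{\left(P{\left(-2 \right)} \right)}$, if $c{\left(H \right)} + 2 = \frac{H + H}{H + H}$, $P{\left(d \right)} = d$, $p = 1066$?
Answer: $-4830$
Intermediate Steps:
$c{\left(H \right)} = -1$ ($c{\left(H \right)} = -2 + \frac{H + H}{H + H} = -2 + \frac{2 H}{2 H} = -2 + 2 H \frac{1}{2 H} = -2 + 1 = -1$)
$u{\left(B \right)} = - B^{2}$
$p + 1474 u{\left(P{\left(-2 \right)} \right)} = 1066 + 1474 \left(- \left(-2\right)^{2}\right) = 1066 + 1474 \left(\left(-1\right) 4\right) = 1066 + 1474 \left(-4\right) = 1066 - 5896 = -4830$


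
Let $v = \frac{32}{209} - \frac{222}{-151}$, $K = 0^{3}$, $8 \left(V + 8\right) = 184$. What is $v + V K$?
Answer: $\frac{51230}{31559} \approx 1.6233$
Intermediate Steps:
$V = 15$ ($V = -8 + \frac{1}{8} \cdot 184 = -8 + 23 = 15$)
$K = 0$
$v = \frac{51230}{31559}$ ($v = 32 \cdot \frac{1}{209} - - \frac{222}{151} = \frac{32}{209} + \frac{222}{151} = \frac{51230}{31559} \approx 1.6233$)
$v + V K = \frac{51230}{31559} + 15 \cdot 0 = \frac{51230}{31559} + 0 = \frac{51230}{31559}$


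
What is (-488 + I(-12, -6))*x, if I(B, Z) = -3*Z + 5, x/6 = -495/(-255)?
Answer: -92070/17 ≈ -5415.9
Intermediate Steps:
x = 198/17 (x = 6*(-495/(-255)) = 6*(-495*(-1/255)) = 6*(33/17) = 198/17 ≈ 11.647)
I(B, Z) = 5 - 3*Z
(-488 + I(-12, -6))*x = (-488 + (5 - 3*(-6)))*(198/17) = (-488 + (5 + 18))*(198/17) = (-488 + 23)*(198/17) = -465*198/17 = -92070/17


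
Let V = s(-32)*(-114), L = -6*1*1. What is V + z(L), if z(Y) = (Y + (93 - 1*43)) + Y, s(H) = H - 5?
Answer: 4256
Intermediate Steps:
s(H) = -5 + H
L = -6 (L = -6*1 = -6)
V = 4218 (V = (-5 - 32)*(-114) = -37*(-114) = 4218)
z(Y) = 50 + 2*Y (z(Y) = (Y + (93 - 43)) + Y = (Y + 50) + Y = (50 + Y) + Y = 50 + 2*Y)
V + z(L) = 4218 + (50 + 2*(-6)) = 4218 + (50 - 12) = 4218 + 38 = 4256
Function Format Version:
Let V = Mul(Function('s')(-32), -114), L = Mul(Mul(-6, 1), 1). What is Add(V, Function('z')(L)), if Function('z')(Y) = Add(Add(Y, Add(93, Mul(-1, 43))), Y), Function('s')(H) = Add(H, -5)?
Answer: 4256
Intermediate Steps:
Function('s')(H) = Add(-5, H)
L = -6 (L = Mul(-6, 1) = -6)
V = 4218 (V = Mul(Add(-5, -32), -114) = Mul(-37, -114) = 4218)
Function('z')(Y) = Add(50, Mul(2, Y)) (Function('z')(Y) = Add(Add(Y, Add(93, -43)), Y) = Add(Add(Y, 50), Y) = Add(Add(50, Y), Y) = Add(50, Mul(2, Y)))
Add(V, Function('z')(L)) = Add(4218, Add(50, Mul(2, -6))) = Add(4218, Add(50, -12)) = Add(4218, 38) = 4256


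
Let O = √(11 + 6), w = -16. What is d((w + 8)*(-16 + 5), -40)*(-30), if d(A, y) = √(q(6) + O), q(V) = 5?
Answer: -30*√(5 + √17) ≈ -90.613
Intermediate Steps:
O = √17 ≈ 4.1231
d(A, y) = √(5 + √17)
d((w + 8)*(-16 + 5), -40)*(-30) = √(5 + √17)*(-30) = -30*√(5 + √17)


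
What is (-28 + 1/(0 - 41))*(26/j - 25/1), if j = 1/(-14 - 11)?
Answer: 775575/41 ≈ 18916.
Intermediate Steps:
j = -1/25 (j = 1/(-25) = -1/25 ≈ -0.040000)
(-28 + 1/(0 - 41))*(26/j - 25/1) = (-28 + 1/(0 - 41))*(26/(-1/25) - 25/1) = (-28 + 1/(-41))*(26*(-25) - 25*1) = (-28 - 1/41)*(-650 - 25) = -1149/41*(-675) = 775575/41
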